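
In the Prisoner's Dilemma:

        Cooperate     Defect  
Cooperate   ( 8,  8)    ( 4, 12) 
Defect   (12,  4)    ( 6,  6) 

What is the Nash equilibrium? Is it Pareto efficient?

(Defect, Defect) is NE; not Pareto efficient

Work:
Defect dominates Cooperate for both players:
If P2 cooperates: Defect (12) > Cooperate (8)
If P2 defects: Defect (6) > Cooperate (4)
NE: (Defect, Defect) with payoff (6, 6)
But (Cooperate, Cooperate) = (8, 8) Pareto dominates (6, 6)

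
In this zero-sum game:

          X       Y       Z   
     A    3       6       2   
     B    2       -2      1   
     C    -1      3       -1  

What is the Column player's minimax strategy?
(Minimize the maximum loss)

Column should play Z, value = 2

Work:
Column player minimizes Row's maximum payoff:
Column X: max payoff to Row = 3
Column Y: max payoff to Row = 6
Column Z: max payoff to Row = 2
Minimum is 2, achieved by column Z.
Minimax strategy: Z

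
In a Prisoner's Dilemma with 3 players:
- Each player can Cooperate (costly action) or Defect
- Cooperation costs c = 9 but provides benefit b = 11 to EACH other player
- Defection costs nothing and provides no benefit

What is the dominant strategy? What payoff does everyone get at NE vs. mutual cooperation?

Dominant: Defect; NE payoff = 0; Coop payoff = 13

Work:
Defect dominates (saves cost c = 9, benefit to others is external)
NE: All defect → everyone gets 0
If all cooperate: each receives (2)×11 - 9 = 13
Social dilemma: 13 > 0 but NE gives 0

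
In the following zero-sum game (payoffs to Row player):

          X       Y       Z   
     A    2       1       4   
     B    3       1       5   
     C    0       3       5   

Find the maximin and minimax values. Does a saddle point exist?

Maximin = 1, Minimax = 3, Saddle: False

Work:
Row minimums: [1, 1, 0] → maximin = 1
Column maximums: [3, 3, 5] → minimax = 3
No saddle point (maximin ≠ minimax). Mixed strategy needed.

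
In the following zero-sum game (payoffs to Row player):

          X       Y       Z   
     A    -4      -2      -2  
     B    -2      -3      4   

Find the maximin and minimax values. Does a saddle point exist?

Maximin = -3, Minimax = -2, Saddle: False

Work:
Row minimums: [-4, -3] → maximin = -3
Column maximums: [-2, -2, 4] → minimax = -2
No saddle point (maximin ≠ minimax). Mixed strategy needed.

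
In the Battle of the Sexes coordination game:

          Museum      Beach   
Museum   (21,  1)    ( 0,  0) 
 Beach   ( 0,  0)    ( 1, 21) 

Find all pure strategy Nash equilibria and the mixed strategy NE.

Pure NE: (Museum, Museum) and (Beach, Beach); Mixed NE: p = 0.9545, q = 0.0455

Work:
Check pure NE:
(Museum, Museum): (21, 1) - no unilateral deviation beneficial
(Beach, Beach): (1, 21) - no unilateral deviation beneficial
Mixed NE: P1 plays Museum with p = 0.9545, P2 plays Museum with q = 0.0455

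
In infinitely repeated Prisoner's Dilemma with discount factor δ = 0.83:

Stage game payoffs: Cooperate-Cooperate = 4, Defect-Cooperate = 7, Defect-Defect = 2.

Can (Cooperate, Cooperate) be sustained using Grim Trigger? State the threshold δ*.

δ* = 0.6; since δ = 0.83 ≥ 0.6, cooperation can be sustained

Work:
For Grim Trigger:
Cooperate forever: 4/(1-δ)
Defect then punished: 7 + 2·δ/(1-δ)
Need: 4/(1-δ) ≥ 7 + 2·δ/(1-δ)
Solving: δ ≥ (T-R)/(T-P) = (7-4)/(7-2) = 0.6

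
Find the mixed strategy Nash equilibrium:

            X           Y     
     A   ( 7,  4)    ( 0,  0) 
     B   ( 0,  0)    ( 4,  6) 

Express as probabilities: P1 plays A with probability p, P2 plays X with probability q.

p = 0.6, q = 0.3636

Work:
Find probabilities that make opponent indifferent:
P2 chooses q to make P1 indifferent between A and B
P1 chooses p to make P2 indifferent between X and Y
Mixed NE: P1 plays (A: 0.6, B: 0.4), P2 plays (X: 0.3636, Y: 0.6364)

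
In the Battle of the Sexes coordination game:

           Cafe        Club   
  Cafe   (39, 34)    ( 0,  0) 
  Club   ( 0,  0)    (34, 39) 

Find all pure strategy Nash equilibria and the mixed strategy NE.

Pure NE: (Cafe, Cafe) and (Club, Club); Mixed NE: p = 0.5342, q = 0.4658

Work:
Check pure NE:
(Cafe, Cafe): (39, 34) - no unilateral deviation beneficial
(Club, Club): (34, 39) - no unilateral deviation beneficial
Mixed NE: P1 plays Cafe with p = 0.5342, P2 plays Cafe with q = 0.4658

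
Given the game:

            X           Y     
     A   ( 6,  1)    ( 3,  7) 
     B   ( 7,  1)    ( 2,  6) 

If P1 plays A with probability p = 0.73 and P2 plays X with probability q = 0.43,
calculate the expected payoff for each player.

E[P1] = 4.2522, E[P2] = 4.2661

Work:
E[P1] = p·q·π₁(A,X) + p·(1-q)·π₁(A,Y) + (1-p)·q·π₁(B,X) + (1-p)·(1-q)·π₁(B,Y)
= 0.73·0.43·6 + 0.73·0.57·3 + 0.27·0.43·7 + 0.27·0.57·2
= 4.2522

E[P2] = 4.2661 (similar calculation)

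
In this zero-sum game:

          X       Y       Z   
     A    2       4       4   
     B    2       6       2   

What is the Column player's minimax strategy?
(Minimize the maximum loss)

Column should play X, value = 2

Work:
Column player minimizes Row's maximum payoff:
Column X: max payoff to Row = 2
Column Y: max payoff to Row = 6
Column Z: max payoff to Row = 4
Minimum is 2, achieved by column X.
Minimax strategy: X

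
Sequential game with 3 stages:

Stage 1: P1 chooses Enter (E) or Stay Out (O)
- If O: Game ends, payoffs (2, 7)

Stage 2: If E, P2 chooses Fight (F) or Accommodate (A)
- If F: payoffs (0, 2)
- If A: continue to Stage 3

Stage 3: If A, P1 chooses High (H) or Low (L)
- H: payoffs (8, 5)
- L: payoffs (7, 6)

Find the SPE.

SPE: (E, A, H); Outcome (8, 5)

Work:
Stage 3: P1 chooses H (8 vs 7)
Stage 2: P2: F->2, A->5 (anticipating H). Choose A
Stage 1: P1: O->2, E->8 (anticipating A, H). Choose E
SPE path: E -> A -> H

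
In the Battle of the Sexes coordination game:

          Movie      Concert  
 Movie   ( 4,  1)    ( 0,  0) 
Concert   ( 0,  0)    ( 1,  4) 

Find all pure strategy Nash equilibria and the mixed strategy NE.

Pure NE: (Movie, Movie) and (Concert, Concert); Mixed NE: p = 0.8, q = 0.2

Work:
Check pure NE:
(Movie, Movie): (4, 1) - no unilateral deviation beneficial
(Concert, Concert): (1, 4) - no unilateral deviation beneficial
Mixed NE: P1 plays Movie with p = 0.8, P2 plays Movie with q = 0.2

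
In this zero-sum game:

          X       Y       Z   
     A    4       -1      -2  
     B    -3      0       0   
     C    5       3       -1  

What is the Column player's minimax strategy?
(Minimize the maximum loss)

Column should play Z, value = 0

Work:
Column player minimizes Row's maximum payoff:
Column X: max payoff to Row = 5
Column Y: max payoff to Row = 3
Column Z: max payoff to Row = 0
Minimum is 0, achieved by column Z.
Minimax strategy: Z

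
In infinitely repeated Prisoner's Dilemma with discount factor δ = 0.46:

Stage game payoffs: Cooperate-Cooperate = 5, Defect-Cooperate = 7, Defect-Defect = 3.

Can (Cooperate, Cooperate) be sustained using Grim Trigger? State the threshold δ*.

δ* = 0.5; since δ = 0.46 < 0.5, cooperation cannot be sustained

Work:
For Grim Trigger:
Cooperate forever: 5/(1-δ)
Defect then punished: 7 + 3·δ/(1-δ)
Need: 5/(1-δ) ≥ 7 + 3·δ/(1-δ)
Solving: δ ≥ (T-R)/(T-P) = (7-5)/(7-3) = 0.5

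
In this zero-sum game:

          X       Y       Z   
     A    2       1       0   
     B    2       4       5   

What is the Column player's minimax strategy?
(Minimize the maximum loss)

Column should play X, value = 2

Work:
Column player minimizes Row's maximum payoff:
Column X: max payoff to Row = 2
Column Y: max payoff to Row = 4
Column Z: max payoff to Row = 5
Minimum is 2, achieved by column X.
Minimax strategy: X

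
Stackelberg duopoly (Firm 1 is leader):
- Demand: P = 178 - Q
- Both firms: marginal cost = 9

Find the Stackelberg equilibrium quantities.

q₁* (leader) = 84.5, q₂* (follower) = 42.25

Work:
Follower's reaction: q₂ = (a - c - q₁)/2
Leader substitutes: π₁ = q₁·(a - q₁ - (a-c-q₁)/2 - c)
FOC: q₁* = (178 - 9)/2 = 84.50
Then: q₂* = (178 - 9 - 84.5)/2 = 42.25
Leader has first-mover advantage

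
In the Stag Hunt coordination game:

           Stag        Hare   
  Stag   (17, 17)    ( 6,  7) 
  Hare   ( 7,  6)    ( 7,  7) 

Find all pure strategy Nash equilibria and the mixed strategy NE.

Pure NE: (Stag, Stag) and (Hare, Hare); Mixed NE: p = 0.0909, q = 0.0909

Work:
Check pure NE:
(Stag, Stag): (17, 17) - no unilateral deviation beneficial
(Hare, Hare): (7, 7) - no unilateral deviation beneficial
Mixed NE: P1 plays Stag with p = 0.0909, P2 plays Stag with q = 0.0909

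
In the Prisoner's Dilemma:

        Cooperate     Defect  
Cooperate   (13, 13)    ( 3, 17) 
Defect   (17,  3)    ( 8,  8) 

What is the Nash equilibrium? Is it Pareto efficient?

(Defect, Defect) is NE; not Pareto efficient

Work:
Defect dominates Cooperate for both players:
If P2 cooperates: Defect (17) > Cooperate (13)
If P2 defects: Defect (8) > Cooperate (3)
NE: (Defect, Defect) with payoff (8, 8)
But (Cooperate, Cooperate) = (13, 13) Pareto dominates (8, 8)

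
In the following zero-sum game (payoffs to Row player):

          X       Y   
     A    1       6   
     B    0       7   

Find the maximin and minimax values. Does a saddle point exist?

Maximin = 1, Minimax = 1, Saddle: True

Work:
Row minimums: [1, 0] → maximin = 1
Column maximums: [1, 7] → minimax = 1
Saddle point exists! Game value = 1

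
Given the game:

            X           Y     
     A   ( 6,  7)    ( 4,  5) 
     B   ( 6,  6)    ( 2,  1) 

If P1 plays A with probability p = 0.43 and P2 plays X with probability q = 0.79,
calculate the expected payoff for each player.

E[P1] = 5.3406, E[P2] = 5.6509

Work:
E[P1] = p·q·π₁(A,X) + p·(1-q)·π₁(A,Y) + (1-p)·q·π₁(B,X) + (1-p)·(1-q)·π₁(B,Y)
= 0.43·0.79·6 + 0.43·0.21·4 + 0.57·0.79·6 + 0.57·0.21·2
= 5.3406

E[P2] = 5.6509 (similar calculation)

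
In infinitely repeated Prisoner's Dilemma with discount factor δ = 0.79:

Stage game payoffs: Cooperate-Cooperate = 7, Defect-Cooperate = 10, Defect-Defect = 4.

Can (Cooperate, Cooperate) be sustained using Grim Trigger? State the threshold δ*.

δ* = 0.5; since δ = 0.79 ≥ 0.5, cooperation can be sustained

Work:
For Grim Trigger:
Cooperate forever: 7/(1-δ)
Defect then punished: 10 + 4·δ/(1-δ)
Need: 7/(1-δ) ≥ 10 + 4·δ/(1-δ)
Solving: δ ≥ (T-R)/(T-P) = (10-7)/(10-4) = 0.5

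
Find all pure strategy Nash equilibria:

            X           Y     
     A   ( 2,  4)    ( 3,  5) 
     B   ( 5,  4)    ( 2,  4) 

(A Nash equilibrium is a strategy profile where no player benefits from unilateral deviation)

Nash equilibrium: (A, Y), (B, X)

Work:
Best responses:
  P1 vs X: payoffs [2, 5] → best response B (payoff 5)
  P1 vs Y: payoffs [3, 2] → best response A (payoff 3)
  P2 vs A: payoffs [4, 5] → best response Y (payoff 5)
  P2 vs B: payoffs [4, 4] → best response X/Y (payoff 4)
Mutual best responses: (A,Y), (B,X) → Nash equilibria.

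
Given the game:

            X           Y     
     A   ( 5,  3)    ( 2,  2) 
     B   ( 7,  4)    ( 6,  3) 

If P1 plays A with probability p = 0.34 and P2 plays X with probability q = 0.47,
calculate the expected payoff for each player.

E[P1] = 5.4296, E[P2] = 3.13

Work:
E[P1] = p·q·π₁(A,X) + p·(1-q)·π₁(A,Y) + (1-p)·q·π₁(B,X) + (1-p)·(1-q)·π₁(B,Y)
= 0.34·0.47·5 + 0.34·0.53·2 + 0.66·0.47·7 + 0.66·0.53·6
= 5.4296

E[P2] = 3.13 (similar calculation)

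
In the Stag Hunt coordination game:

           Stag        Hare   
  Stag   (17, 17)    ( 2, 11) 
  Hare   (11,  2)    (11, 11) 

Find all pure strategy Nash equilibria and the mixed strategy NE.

Pure NE: (Stag, Stag) and (Hare, Hare); Mixed NE: p = 0.6, q = 0.6

Work:
Check pure NE:
(Stag, Stag): (17, 17) - no unilateral deviation beneficial
(Hare, Hare): (11, 11) - no unilateral deviation beneficial
Mixed NE: P1 plays Stag with p = 0.6, P2 plays Stag with q = 0.6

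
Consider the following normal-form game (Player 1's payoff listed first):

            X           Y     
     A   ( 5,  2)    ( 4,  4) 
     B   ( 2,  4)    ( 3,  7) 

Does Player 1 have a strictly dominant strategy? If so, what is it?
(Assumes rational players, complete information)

Yes, Player 1's strictly dominant strategy is A

Work:
A strategy strictly dominates another if it gives a strictly higher payoff against every opponent action. Compare each pair of P1's strategies column-by-column:
  A vs B: [5 vs 2, 4 vs 3] → A strictly dominates B
  B vs A: [2 vs 5, 3 vs 4] → B does not strictly dominate A (column X: 2 ≤ 5)
A strictly dominates every other strategy → strictly dominant.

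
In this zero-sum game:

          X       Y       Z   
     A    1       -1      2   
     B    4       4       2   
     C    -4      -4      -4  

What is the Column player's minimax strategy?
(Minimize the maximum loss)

Column should play Z, value = 2

Work:
Column player minimizes Row's maximum payoff:
Column X: max payoff to Row = 4
Column Y: max payoff to Row = 4
Column Z: max payoff to Row = 2
Minimum is 2, achieved by column Z.
Minimax strategy: Z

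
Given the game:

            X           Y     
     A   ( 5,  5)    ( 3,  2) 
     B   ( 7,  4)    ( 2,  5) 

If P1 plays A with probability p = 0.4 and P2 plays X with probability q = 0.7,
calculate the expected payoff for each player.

E[P1] = 5.06, E[P2] = 4.22

Work:
E[P1] = p·q·π₁(A,X) + p·(1-q)·π₁(A,Y) + (1-p)·q·π₁(B,X) + (1-p)·(1-q)·π₁(B,Y)
= 0.4·0.7·5 + 0.4·0.3·3 + 0.6·0.7·7 + 0.6·0.3·2
= 5.06

E[P2] = 4.22 (similar calculation)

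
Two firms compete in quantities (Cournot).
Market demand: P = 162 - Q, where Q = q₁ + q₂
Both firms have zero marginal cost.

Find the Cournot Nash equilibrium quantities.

q₁* = q₂* = 54.0; P* = 54.0

Work:
Profit: π_i = P·q_i = (a - q_i - q_j)·q_i
FOC: ∂π_i/∂q_i = a - 2q_i - q_j = 0
Reaction function: q_i = (162 - q_j)/2
Symmetry: q* = 162/3 = 54.0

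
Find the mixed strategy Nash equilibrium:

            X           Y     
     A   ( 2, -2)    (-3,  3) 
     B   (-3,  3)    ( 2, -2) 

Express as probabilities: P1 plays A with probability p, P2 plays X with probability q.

p = 0.5, q = 0.5

Work:
Find probabilities that make opponent indifferent:
P2 chooses q to make P1 indifferent between A and B
P1 chooses p to make P2 indifferent between X and Y
Mixed NE: P1 plays (A: 0.5, B: 0.5), P2 plays (X: 0.5, Y: 0.5)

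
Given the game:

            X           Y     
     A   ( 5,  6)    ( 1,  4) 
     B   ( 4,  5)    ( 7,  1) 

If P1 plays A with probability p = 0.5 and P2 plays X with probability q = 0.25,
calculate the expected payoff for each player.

E[P1] = 4.125, E[P2] = 3.25

Work:
E[P1] = p·q·π₁(A,X) + p·(1-q)·π₁(A,Y) + (1-p)·q·π₁(B,X) + (1-p)·(1-q)·π₁(B,Y)
= 0.5·0.25·5 + 0.5·0.75·1 + 0.5·0.25·4 + 0.5·0.75·7
= 4.125

E[P2] = 3.25 (similar calculation)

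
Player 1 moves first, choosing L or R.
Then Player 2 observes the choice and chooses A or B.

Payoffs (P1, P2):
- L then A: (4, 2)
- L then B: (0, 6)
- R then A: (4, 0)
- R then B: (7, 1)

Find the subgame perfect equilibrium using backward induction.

P1 plays R, P2 plays B after L and B after R; Payoff (7, 1)

Work:
Backward induction:
After L: P2 chooses B → P1 gets 0
After R: P2 chooses B → P1 gets 7
P1 chooses R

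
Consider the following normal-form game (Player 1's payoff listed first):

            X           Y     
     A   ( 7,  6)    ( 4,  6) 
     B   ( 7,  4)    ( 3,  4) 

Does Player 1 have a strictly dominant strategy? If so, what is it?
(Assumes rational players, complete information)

No strictly dominant strategy exists for Player 1

Work:
A strategy strictly dominates another if it gives a strictly higher payoff against every opponent action. Compare each pair of P1's strategies column-by-column:
  A vs B: [7 vs 7, 4 vs 3] → A does not strictly dominate B (column X: 7 ≤ 7)
  B vs A: [7 vs 7, 3 vs 4] → B does not strictly dominate A (column X: 7 ≤ 7)
No single strategy strictly dominates all others → no strictly dominant strategy.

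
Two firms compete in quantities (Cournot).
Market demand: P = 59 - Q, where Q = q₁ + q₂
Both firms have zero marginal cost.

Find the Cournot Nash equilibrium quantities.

q₁* = q₂* = 19.67; P* = 19.67

Work:
Profit: π_i = P·q_i = (a - q_i - q_j)·q_i
FOC: ∂π_i/∂q_i = a - 2q_i - q_j = 0
Reaction function: q_i = (59 - q_j)/2
Symmetry: q* = 59/3 = 19.67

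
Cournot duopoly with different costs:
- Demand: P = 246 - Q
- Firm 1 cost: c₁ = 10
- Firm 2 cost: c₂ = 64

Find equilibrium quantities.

q₁* = 96.67, q₂* = 42.67

Work:
Reaction: q₁ = (246 - 10 - q₂)/2
Reaction: q₂ = (246 - 64 - q₁)/2
Solve simultaneously:
q₁* = (246 - 2×10 + 64)/3 = 96.67
q₂* = (246 - 2×64 + 10)/3 = 42.67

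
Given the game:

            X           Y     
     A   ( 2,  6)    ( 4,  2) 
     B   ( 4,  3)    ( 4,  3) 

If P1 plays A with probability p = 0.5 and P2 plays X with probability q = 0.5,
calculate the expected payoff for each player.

E[P1] = 3.5, E[P2] = 3.5

Work:
E[P1] = p·q·π₁(A,X) + p·(1-q)·π₁(A,Y) + (1-p)·q·π₁(B,X) + (1-p)·(1-q)·π₁(B,Y)
= 0.5·0.5·2 + 0.5·0.5·4 + 0.5·0.5·4 + 0.5·0.5·4
= 3.5

E[P2] = 3.5 (similar calculation)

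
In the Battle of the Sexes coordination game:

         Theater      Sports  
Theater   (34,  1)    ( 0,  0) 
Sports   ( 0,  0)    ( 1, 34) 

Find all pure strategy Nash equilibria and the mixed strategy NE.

Pure NE: (Theater, Theater) and (Sports, Sports); Mixed NE: p = 0.9714, q = 0.0286

Work:
Check pure NE:
(Theater, Theater): (34, 1) - no unilateral deviation beneficial
(Sports, Sports): (1, 34) - no unilateral deviation beneficial
Mixed NE: P1 plays Theater with p = 0.9714, P2 plays Theater with q = 0.0286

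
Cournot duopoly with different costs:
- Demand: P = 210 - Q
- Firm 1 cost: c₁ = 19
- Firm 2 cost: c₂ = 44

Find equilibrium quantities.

q₁* = 72.0, q₂* = 47.0

Work:
Reaction: q₁ = (210 - 19 - q₂)/2
Reaction: q₂ = (210 - 44 - q₁)/2
Solve simultaneously:
q₁* = (210 - 2×19 + 44)/3 = 72.0
q₂* = (210 - 2×44 + 19)/3 = 47.0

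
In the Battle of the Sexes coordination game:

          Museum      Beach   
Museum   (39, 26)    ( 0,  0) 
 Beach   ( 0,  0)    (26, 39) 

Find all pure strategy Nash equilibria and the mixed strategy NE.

Pure NE: (Museum, Museum) and (Beach, Beach); Mixed NE: p = 0.6, q = 0.4

Work:
Check pure NE:
(Museum, Museum): (39, 26) - no unilateral deviation beneficial
(Beach, Beach): (26, 39) - no unilateral deviation beneficial
Mixed NE: P1 plays Museum with p = 0.6, P2 plays Museum with q = 0.4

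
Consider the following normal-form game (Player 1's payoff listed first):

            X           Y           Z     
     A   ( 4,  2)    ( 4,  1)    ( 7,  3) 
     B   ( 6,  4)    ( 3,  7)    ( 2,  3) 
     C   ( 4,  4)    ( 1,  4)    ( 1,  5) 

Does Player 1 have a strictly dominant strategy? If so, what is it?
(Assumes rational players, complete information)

No strictly dominant strategy exists for Player 1

Work:
A strategy strictly dominates another if it gives a strictly higher payoff against every opponent action. Compare each pair of P1's strategies column-by-column:
  A vs B: [4 vs 6, 4 vs 3, 7 vs 2] → A does not strictly dominate B (column X: 4 ≤ 6)
  A vs C: [4 vs 4, 4 vs 1, 7 vs 1] → A does not strictly dominate C (column X: 4 ≤ 4)
  B vs A: [6 vs 4, 3 vs 4, 2 vs 7] → B does not strictly dominate A (column Y: 3 ≤ 4)
  B vs C: [6 vs 4, 3 vs 1, 2 vs 1] → B strictly dominates C
  C vs A: [4 vs 4, 1 vs 4, 1 vs 7] → C does not strictly dominate A (column X: 4 ≤ 4)
  C vs B: [4 vs 6, 1 vs 3, 1 vs 2] → C does not strictly dominate B (column X: 4 ≤ 6)
No single strategy strictly dominates all others → no strictly dominant strategy.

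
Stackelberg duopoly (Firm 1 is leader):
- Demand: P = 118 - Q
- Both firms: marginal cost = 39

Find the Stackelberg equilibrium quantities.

q₁* (leader) = 39.5, q₂* (follower) = 19.75

Work:
Follower's reaction: q₂ = (a - c - q₁)/2
Leader substitutes: π₁ = q₁·(a - q₁ - (a-c-q₁)/2 - c)
FOC: q₁* = (118 - 39)/2 = 39.50
Then: q₂* = (118 - 39 - 39.5)/2 = 19.75
Leader has first-mover advantage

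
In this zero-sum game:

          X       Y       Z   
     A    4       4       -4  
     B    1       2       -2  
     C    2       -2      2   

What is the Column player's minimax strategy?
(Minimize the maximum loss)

Column should play Z, value = 2

Work:
Column player minimizes Row's maximum payoff:
Column X: max payoff to Row = 4
Column Y: max payoff to Row = 4
Column Z: max payoff to Row = 2
Minimum is 2, achieved by column Z.
Minimax strategy: Z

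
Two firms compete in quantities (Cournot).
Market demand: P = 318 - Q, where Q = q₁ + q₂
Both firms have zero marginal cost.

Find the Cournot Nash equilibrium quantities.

q₁* = q₂* = 106.0; P* = 106.0

Work:
Profit: π_i = P·q_i = (a - q_i - q_j)·q_i
FOC: ∂π_i/∂q_i = a - 2q_i - q_j = 0
Reaction function: q_i = (318 - q_j)/2
Symmetry: q* = 318/3 = 106.0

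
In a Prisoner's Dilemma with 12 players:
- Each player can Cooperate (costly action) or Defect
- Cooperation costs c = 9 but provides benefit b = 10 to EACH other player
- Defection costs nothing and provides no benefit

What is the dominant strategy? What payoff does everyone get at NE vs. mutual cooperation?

Dominant: Defect; NE payoff = 0; Coop payoff = 101

Work:
Defect dominates (saves cost c = 9, benefit to others is external)
NE: All defect → everyone gets 0
If all cooperate: each receives (11)×10 - 9 = 101
Social dilemma: 101 > 0 but NE gives 0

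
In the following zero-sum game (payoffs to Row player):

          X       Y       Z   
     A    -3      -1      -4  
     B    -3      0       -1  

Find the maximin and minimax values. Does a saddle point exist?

Maximin = -3, Minimax = -3, Saddle: True

Work:
Row minimums: [-4, -3] → maximin = -3
Column maximums: [-3, 0, -1] → minimax = -3
Saddle point exists! Game value = -3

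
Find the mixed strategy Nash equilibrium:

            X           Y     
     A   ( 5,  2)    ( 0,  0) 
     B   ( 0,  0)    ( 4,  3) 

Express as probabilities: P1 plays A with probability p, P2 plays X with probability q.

p = 0.6, q = 0.4444

Work:
Find probabilities that make opponent indifferent:
P2 chooses q to make P1 indifferent between A and B
P1 chooses p to make P2 indifferent between X and Y
Mixed NE: P1 plays (A: 0.6, B: 0.4), P2 plays (X: 0.4444, Y: 0.5556)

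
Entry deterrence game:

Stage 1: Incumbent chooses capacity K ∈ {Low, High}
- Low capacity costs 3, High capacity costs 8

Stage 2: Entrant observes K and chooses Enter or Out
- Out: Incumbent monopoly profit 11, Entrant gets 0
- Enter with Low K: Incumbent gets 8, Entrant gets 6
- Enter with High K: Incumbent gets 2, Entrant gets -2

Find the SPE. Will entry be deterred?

SPE: (Low, Enter|Low, Out|High); Entry not deterred. Incumbent net profit = 5, Entrant gets 6

Work:
After Low K: Entrant enters (6 > 0)
After High K: Entrant stays out (-2 < 0)
Incumbent: Low → 8−3=5, High → 11−8=3
Incumbent chooses Low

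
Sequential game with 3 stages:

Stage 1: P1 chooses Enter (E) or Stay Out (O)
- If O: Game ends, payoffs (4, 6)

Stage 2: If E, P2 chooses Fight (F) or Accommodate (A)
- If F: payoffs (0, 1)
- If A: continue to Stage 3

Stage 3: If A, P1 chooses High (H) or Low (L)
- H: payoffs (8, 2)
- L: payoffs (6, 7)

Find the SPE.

SPE: (E, A, H); Outcome (8, 2)

Work:
Stage 3: P1 chooses H (8 vs 6)
Stage 2: P2: F->1, A->2 (anticipating H). Choose A
Stage 1: P1: O->4, E->8 (anticipating A, H). Choose E
SPE path: E -> A -> H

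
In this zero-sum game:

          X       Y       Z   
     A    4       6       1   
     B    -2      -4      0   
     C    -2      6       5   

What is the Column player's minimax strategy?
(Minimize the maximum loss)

Column should play X, value = 4

Work:
Column player minimizes Row's maximum payoff:
Column X: max payoff to Row = 4
Column Y: max payoff to Row = 6
Column Z: max payoff to Row = 5
Minimum is 4, achieved by column X.
Minimax strategy: X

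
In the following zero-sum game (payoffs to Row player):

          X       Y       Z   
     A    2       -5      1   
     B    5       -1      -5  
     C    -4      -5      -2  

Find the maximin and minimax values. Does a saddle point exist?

Maximin = -5, Minimax = -1, Saddle: False

Work:
Row minimums: [-5, -5, -5] → maximin = -5
Column maximums: [5, -1, 1] → minimax = -1
No saddle point (maximin ≠ minimax). Mixed strategy needed.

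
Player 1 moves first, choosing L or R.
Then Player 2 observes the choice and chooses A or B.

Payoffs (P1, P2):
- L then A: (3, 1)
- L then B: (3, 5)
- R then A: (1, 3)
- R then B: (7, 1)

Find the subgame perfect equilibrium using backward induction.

P1 plays L, P2 plays B after L and A after R; Payoff (3, 5)

Work:
Backward induction:
After L: P2 chooses B → P1 gets 3
After R: P2 chooses A → P1 gets 1
P1 chooses L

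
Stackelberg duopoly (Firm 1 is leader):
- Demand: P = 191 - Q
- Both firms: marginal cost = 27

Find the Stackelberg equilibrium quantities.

q₁* (leader) = 82.0, q₂* (follower) = 41.0

Work:
Follower's reaction: q₂ = (a - c - q₁)/2
Leader substitutes: π₁ = q₁·(a - q₁ - (a-c-q₁)/2 - c)
FOC: q₁* = (191 - 27)/2 = 82.00
Then: q₂* = (191 - 27 - 82.0)/2 = 41.00
Leader has first-mover advantage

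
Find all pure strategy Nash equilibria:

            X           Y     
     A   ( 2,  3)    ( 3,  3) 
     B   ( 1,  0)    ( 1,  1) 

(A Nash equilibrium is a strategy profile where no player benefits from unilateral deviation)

Nash equilibrium: (A, X), (A, Y)

Work:
Best responses:
  P1 vs X: payoffs [2, 1] → best response A (payoff 2)
  P1 vs Y: payoffs [3, 1] → best response A (payoff 3)
  P2 vs A: payoffs [3, 3] → best response X/Y (payoff 3)
  P2 vs B: payoffs [0, 1] → best response Y (payoff 1)
Mutual best responses: (A,X), (A,Y) → Nash equilibria.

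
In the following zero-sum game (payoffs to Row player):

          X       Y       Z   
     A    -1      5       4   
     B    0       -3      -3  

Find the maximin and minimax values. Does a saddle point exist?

Maximin = -1, Minimax = 0, Saddle: False

Work:
Row minimums: [-1, -3] → maximin = -1
Column maximums: [0, 5, 4] → minimax = 0
No saddle point (maximin ≠ minimax). Mixed strategy needed.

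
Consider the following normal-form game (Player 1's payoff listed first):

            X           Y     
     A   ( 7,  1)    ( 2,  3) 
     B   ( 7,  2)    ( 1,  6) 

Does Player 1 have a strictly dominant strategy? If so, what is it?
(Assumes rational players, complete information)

No strictly dominant strategy exists for Player 1

Work:
A strategy strictly dominates another if it gives a strictly higher payoff against every opponent action. Compare each pair of P1's strategies column-by-column:
  A vs B: [7 vs 7, 2 vs 1] → A does not strictly dominate B (column X: 7 ≤ 7)
  B vs A: [7 vs 7, 1 vs 2] → B does not strictly dominate A (column X: 7 ≤ 7)
No single strategy strictly dominates all others → no strictly dominant strategy.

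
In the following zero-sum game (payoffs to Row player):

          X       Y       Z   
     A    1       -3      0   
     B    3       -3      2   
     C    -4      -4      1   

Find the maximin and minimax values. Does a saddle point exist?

Maximin = -3, Minimax = -3, Saddle: True

Work:
Row minimums: [-3, -3, -4] → maximin = -3
Column maximums: [3, -3, 2] → minimax = -3
Saddle point exists! Game value = -3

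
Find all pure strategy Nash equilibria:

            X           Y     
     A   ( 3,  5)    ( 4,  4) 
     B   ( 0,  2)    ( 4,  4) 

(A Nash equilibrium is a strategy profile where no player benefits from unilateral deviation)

Nash equilibrium: (A, X), (B, Y)

Work:
Best responses:
  P1 vs X: payoffs [3, 0] → best response A (payoff 3)
  P1 vs Y: payoffs [4, 4] → best response A/B (payoff 4)
  P2 vs A: payoffs [5, 4] → best response X (payoff 5)
  P2 vs B: payoffs [2, 4] → best response Y (payoff 4)
Mutual best responses: (A,X), (B,Y) → Nash equilibria.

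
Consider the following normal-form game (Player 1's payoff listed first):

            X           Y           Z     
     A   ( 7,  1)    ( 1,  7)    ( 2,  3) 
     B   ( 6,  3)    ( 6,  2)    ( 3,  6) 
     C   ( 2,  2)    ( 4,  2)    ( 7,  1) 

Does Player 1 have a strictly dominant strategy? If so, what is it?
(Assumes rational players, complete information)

No strictly dominant strategy exists for Player 1

Work:
A strategy strictly dominates another if it gives a strictly higher payoff against every opponent action. Compare each pair of P1's strategies column-by-column:
  A vs B: [7 vs 6, 1 vs 6, 2 vs 3] → A does not strictly dominate B (column Y: 1 ≤ 6)
  A vs C: [7 vs 2, 1 vs 4, 2 vs 7] → A does not strictly dominate C (column Y: 1 ≤ 4)
  B vs A: [6 vs 7, 6 vs 1, 3 vs 2] → B does not strictly dominate A (column X: 6 ≤ 7)
  B vs C: [6 vs 2, 6 vs 4, 3 vs 7] → B does not strictly dominate C (column Z: 3 ≤ 7)
  C vs A: [2 vs 7, 4 vs 1, 7 vs 2] → C does not strictly dominate A (column X: 2 ≤ 7)
  C vs B: [2 vs 6, 4 vs 6, 7 vs 3] → C does not strictly dominate B (column X: 2 ≤ 6)
No single strategy strictly dominates all others → no strictly dominant strategy.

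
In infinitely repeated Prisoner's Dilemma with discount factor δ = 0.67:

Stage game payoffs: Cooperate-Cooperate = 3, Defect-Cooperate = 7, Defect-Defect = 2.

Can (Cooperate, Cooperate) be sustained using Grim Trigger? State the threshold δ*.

δ* = 0.8; since δ = 0.67 < 0.8, cooperation cannot be sustained

Work:
For Grim Trigger:
Cooperate forever: 3/(1-δ)
Defect then punished: 7 + 2·δ/(1-δ)
Need: 3/(1-δ) ≥ 7 + 2·δ/(1-δ)
Solving: δ ≥ (T-R)/(T-P) = (7-3)/(7-2) = 0.8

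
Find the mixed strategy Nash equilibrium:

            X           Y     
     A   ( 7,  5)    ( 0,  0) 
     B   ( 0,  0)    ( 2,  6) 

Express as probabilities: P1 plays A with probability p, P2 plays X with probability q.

p = 0.5455, q = 0.2222

Work:
Find probabilities that make opponent indifferent:
P2 chooses q to make P1 indifferent between A and B
P1 chooses p to make P2 indifferent between X and Y
Mixed NE: P1 plays (A: 0.5455, B: 0.4545), P2 plays (X: 0.2222, Y: 0.7778)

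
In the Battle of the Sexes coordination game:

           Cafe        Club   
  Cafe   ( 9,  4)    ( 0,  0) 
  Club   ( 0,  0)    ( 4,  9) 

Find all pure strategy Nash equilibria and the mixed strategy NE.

Pure NE: (Cafe, Cafe) and (Club, Club); Mixed NE: p = 0.6923, q = 0.3077

Work:
Check pure NE:
(Cafe, Cafe): (9, 4) - no unilateral deviation beneficial
(Club, Club): (4, 9) - no unilateral deviation beneficial
Mixed NE: P1 plays Cafe with p = 0.6923, P2 plays Cafe with q = 0.3077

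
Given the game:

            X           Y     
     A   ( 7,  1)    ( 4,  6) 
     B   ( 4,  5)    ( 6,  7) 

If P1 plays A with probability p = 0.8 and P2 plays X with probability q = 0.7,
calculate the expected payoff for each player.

E[P1] = 5.8, E[P2] = 3.12

Work:
E[P1] = p·q·π₁(A,X) + p·(1-q)·π₁(A,Y) + (1-p)·q·π₁(B,X) + (1-p)·(1-q)·π₁(B,Y)
= 0.8·0.7·7 + 0.8·0.3·4 + 0.2·0.7·4 + 0.2·0.3·6
= 5.8

E[P2] = 3.12 (similar calculation)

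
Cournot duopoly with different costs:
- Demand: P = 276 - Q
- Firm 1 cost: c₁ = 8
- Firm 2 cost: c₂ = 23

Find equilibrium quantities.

q₁* = 94.33, q₂* = 79.33

Work:
Reaction: q₁ = (276 - 8 - q₂)/2
Reaction: q₂ = (276 - 23 - q₁)/2
Solve simultaneously:
q₁* = (276 - 2×8 + 23)/3 = 94.33
q₂* = (276 - 2×23 + 8)/3 = 79.33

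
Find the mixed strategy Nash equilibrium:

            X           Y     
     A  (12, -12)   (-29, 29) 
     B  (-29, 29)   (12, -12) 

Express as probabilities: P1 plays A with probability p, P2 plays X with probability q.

p = 0.5, q = 0.5

Work:
Find probabilities that make opponent indifferent:
P2 chooses q to make P1 indifferent between A and B
P1 chooses p to make P2 indifferent between X and Y
Mixed NE: P1 plays (A: 0.5, B: 0.5), P2 plays (X: 0.5, Y: 0.5)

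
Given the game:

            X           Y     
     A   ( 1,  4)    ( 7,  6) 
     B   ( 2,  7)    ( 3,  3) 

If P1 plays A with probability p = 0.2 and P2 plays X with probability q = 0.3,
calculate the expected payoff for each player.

E[P1] = 3.2, E[P2] = 4.44

Work:
E[P1] = p·q·π₁(A,X) + p·(1-q)·π₁(A,Y) + (1-p)·q·π₁(B,X) + (1-p)·(1-q)·π₁(B,Y)
= 0.2·0.3·1 + 0.2·0.7·7 + 0.8·0.3·2 + 0.8·0.7·3
= 3.2

E[P2] = 4.44 (similar calculation)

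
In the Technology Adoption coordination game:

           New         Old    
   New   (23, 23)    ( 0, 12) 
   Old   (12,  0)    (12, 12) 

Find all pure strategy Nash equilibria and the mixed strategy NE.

Pure NE: (New, New) and (Old, Old); Mixed NE: p = 0.5217, q = 0.5217

Work:
Check pure NE:
(New, New): (23, 23) - no unilateral deviation beneficial
(Old, Old): (12, 12) - no unilateral deviation beneficial
Mixed NE: P1 plays New with p = 0.5217, P2 plays New with q = 0.5217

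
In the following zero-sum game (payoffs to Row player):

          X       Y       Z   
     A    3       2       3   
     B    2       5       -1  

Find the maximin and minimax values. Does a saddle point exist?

Maximin = 2, Minimax = 3, Saddle: False

Work:
Row minimums: [2, -1] → maximin = 2
Column maximums: [3, 5, 3] → minimax = 3
No saddle point (maximin ≠ minimax). Mixed strategy needed.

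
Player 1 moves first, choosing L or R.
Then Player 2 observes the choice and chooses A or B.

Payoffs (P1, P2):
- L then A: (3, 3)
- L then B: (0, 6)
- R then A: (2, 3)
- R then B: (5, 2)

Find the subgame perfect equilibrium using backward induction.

P1 plays R, P2 plays B after L and A after R; Payoff (2, 3)

Work:
Backward induction:
After L: P2 chooses B → P1 gets 0
After R: P2 chooses A → P1 gets 2
P1 chooses R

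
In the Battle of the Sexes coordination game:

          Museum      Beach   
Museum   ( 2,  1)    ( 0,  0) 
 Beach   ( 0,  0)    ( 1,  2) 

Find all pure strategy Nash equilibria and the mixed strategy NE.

Pure NE: (Museum, Museum) and (Beach, Beach); Mixed NE: p = 0.6667, q = 0.3333

Work:
Check pure NE:
(Museum, Museum): (2, 1) - no unilateral deviation beneficial
(Beach, Beach): (1, 2) - no unilateral deviation beneficial
Mixed NE: P1 plays Museum with p = 0.6667, P2 plays Museum with q = 0.3333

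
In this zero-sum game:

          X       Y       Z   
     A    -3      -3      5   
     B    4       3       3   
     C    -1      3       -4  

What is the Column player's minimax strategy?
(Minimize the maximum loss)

Column should play Y, value = 3

Work:
Column player minimizes Row's maximum payoff:
Column X: max payoff to Row = 4
Column Y: max payoff to Row = 3
Column Z: max payoff to Row = 5
Minimum is 3, achieved by column Y.
Minimax strategy: Y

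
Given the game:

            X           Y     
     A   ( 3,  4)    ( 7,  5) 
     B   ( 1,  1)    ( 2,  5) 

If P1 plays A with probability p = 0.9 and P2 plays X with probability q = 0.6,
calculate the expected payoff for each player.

E[P1] = 4.28, E[P2] = 4.22

Work:
E[P1] = p·q·π₁(A,X) + p·(1-q)·π₁(A,Y) + (1-p)·q·π₁(B,X) + (1-p)·(1-q)·π₁(B,Y)
= 0.9·0.6·3 + 0.9·0.4·7 + 0.1·0.6·1 + 0.1·0.4·2
= 4.28

E[P2] = 4.22 (similar calculation)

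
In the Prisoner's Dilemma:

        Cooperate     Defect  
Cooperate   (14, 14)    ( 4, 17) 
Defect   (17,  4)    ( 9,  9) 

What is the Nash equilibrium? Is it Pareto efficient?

(Defect, Defect) is NE; not Pareto efficient

Work:
Defect dominates Cooperate for both players:
If P2 cooperates: Defect (17) > Cooperate (14)
If P2 defects: Defect (9) > Cooperate (4)
NE: (Defect, Defect) with payoff (9, 9)
But (Cooperate, Cooperate) = (14, 14) Pareto dominates (9, 9)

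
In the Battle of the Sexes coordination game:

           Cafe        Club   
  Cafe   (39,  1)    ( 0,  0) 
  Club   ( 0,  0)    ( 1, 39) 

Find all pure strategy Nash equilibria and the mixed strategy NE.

Pure NE: (Cafe, Cafe) and (Club, Club); Mixed NE: p = 0.975, q = 0.025

Work:
Check pure NE:
(Cafe, Cafe): (39, 1) - no unilateral deviation beneficial
(Club, Club): (1, 39) - no unilateral deviation beneficial
Mixed NE: P1 plays Cafe with p = 0.975, P2 plays Cafe with q = 0.025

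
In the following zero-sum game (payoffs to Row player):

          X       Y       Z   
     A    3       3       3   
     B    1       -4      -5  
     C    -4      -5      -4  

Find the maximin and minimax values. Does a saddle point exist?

Maximin = 3, Minimax = 3, Saddle: True

Work:
Row minimums: [3, -5, -5] → maximin = 3
Column maximums: [3, 3, 3] → minimax = 3
Saddle point exists! Game value = 3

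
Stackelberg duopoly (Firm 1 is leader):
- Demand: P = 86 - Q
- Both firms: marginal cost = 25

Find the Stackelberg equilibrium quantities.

q₁* (leader) = 30.5, q₂* (follower) = 15.25

Work:
Follower's reaction: q₂ = (a - c - q₁)/2
Leader substitutes: π₁ = q₁·(a - q₁ - (a-c-q₁)/2 - c)
FOC: q₁* = (86 - 25)/2 = 30.50
Then: q₂* = (86 - 25 - 30.5)/2 = 15.25
Leader has first-mover advantage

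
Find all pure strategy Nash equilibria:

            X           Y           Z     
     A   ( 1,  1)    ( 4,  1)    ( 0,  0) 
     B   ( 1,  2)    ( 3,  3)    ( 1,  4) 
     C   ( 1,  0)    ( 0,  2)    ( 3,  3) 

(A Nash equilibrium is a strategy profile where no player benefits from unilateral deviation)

Nash equilibrium: (A, X), (A, Y), (C, Z)

Work:
Best responses:
  P1 vs X: payoffs [1, 1, 1] → best response A/B/C (payoff 1)
  P1 vs Y: payoffs [4, 3, 0] → best response A (payoff 4)
  P1 vs Z: payoffs [0, 1, 3] → best response C (payoff 3)
  P2 vs A: payoffs [1, 1, 0] → best response X/Y (payoff 1)
  P2 vs B: payoffs [2, 3, 4] → best response Z (payoff 4)
  P2 vs C: payoffs [0, 2, 3] → best response Z (payoff 3)
Mutual best responses: (A,X), (A,Y), (C,Z) → Nash equilibria.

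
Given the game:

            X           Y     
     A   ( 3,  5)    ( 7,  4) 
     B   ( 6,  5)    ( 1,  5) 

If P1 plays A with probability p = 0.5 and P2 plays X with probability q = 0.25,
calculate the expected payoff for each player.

E[P1] = 4.125, E[P2] = 4.625

Work:
E[P1] = p·q·π₁(A,X) + p·(1-q)·π₁(A,Y) + (1-p)·q·π₁(B,X) + (1-p)·(1-q)·π₁(B,Y)
= 0.5·0.25·3 + 0.5·0.75·7 + 0.5·0.25·6 + 0.5·0.75·1
= 4.125

E[P2] = 4.625 (similar calculation)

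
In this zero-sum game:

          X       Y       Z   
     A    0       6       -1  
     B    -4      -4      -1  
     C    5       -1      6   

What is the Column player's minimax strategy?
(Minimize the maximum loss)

Column should play X, value = 5

Work:
Column player minimizes Row's maximum payoff:
Column X: max payoff to Row = 5
Column Y: max payoff to Row = 6
Column Z: max payoff to Row = 6
Minimum is 5, achieved by column X.
Minimax strategy: X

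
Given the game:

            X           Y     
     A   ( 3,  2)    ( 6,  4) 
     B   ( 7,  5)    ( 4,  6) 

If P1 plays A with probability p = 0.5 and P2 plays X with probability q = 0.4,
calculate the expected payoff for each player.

E[P1] = 5.0, E[P2] = 4.4

Work:
E[P1] = p·q·π₁(A,X) + p·(1-q)·π₁(A,Y) + (1-p)·q·π₁(B,X) + (1-p)·(1-q)·π₁(B,Y)
= 0.5·0.4·3 + 0.5·0.6·6 + 0.5·0.4·7 + 0.5·0.6·4
= 5.0

E[P2] = 4.4 (similar calculation)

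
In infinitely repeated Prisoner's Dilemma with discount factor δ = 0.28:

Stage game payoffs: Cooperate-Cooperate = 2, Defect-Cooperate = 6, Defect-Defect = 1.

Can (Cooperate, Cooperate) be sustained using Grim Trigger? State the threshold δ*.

δ* = 0.8; since δ = 0.28 < 0.8, cooperation cannot be sustained

Work:
For Grim Trigger:
Cooperate forever: 2/(1-δ)
Defect then punished: 6 + 1·δ/(1-δ)
Need: 2/(1-δ) ≥ 6 + 1·δ/(1-δ)
Solving: δ ≥ (T-R)/(T-P) = (6-2)/(6-1) = 0.8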